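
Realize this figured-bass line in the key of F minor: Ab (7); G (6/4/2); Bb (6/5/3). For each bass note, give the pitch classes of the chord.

Ab, C, Eb, G | G, Ab, C, Eb | Bb, Db, F, G

Ab (7/5/3): Ab, C, Eb, G.
G (6/4/2): G, Ab, C, Eb.
Bb (6/5/3): Bb, Db, F, G.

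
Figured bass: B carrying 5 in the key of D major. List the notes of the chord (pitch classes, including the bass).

The written figures 5 are shorthand for 5/3: the 3 is implied.
A third above B in this key is D.
A fifth above B in this key is F#.
Together with the bass B, this spells B minor in root position.

B, D, F#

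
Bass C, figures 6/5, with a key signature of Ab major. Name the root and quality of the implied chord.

The figures 6/5 indicate a seventh chord in first inversion.
In first inversion the root lies a sixth above the bass: a sixth above C in Ab major is Ab.
The chord tones are C, Eb, G, Ab, giving Ab major seventh.

Ab major seventh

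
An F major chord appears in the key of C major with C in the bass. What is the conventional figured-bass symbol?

6/4

C is the fifth of F major, so the chord is in second inversion.
A triad in second inversion is figured 6/4, conventionally abbreviated 6/4.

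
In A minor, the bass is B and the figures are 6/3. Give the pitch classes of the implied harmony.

A third above B in this key is D.
A sixth above B in this key is G.
Together with the bass B, this spells G major in first inversion.

B, D, G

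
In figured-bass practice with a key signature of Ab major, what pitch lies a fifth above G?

Db

Counting 4 letter steps above G lands on D; in Ab major, that letter is Db.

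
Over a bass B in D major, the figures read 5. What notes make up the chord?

B, D, F#

The written figures 5 are shorthand for 5/3: the 3 is implied.
A third above B in this key is D.
A fifth above B in this key is F#.
Together with the bass B, this spells B minor in root position.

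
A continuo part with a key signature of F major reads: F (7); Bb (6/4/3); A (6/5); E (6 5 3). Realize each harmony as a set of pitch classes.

F (7/5/3): F, A, C, E.
Bb (6/4/3): Bb, D, E, G.
A (6/5/3): A, C, E, F.
E (6/5/3): E, G, Bb, C.

F, A, C, E | Bb, D, E, G | A, C, E, F | E, G, Bb, C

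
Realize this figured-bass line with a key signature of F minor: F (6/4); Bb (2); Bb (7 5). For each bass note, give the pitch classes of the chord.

F, Bb, Db | Bb, C, Eb, G | Bb, Db, F, Ab

F (6/4): F, Bb, Db.
Bb (6/4/2): Bb, C, Eb, G.
Bb (7/5/3): Bb, Db, F, Ab.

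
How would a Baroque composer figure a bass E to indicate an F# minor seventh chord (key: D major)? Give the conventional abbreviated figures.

E is the seventh of F# minor seventh, so the chord is in third inversion.
A seventh chord in third inversion is figured 6/4/2, conventionally abbreviated 4/2.

4/2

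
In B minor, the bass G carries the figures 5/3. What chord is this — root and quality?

G major

The figures 5/3 indicate a triad in root position.
In root position the bass is the root, so the root is G.
The chord tones are G, B, D, giving G major.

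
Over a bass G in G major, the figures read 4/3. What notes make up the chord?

G, B, C, E

The written figures 4/3 are shorthand for 6/4/3: the 6 is implied.
A third above G in this key is B.
A fourth above G in this key is C.
A sixth above G in this key is E.
Together with the bass G, this spells C major seventh in second inversion.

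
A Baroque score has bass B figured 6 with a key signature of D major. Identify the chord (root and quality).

G major

The figures 6 indicate a triad in first inversion.
In first inversion the root lies a sixth above the bass: a sixth above B in D major is G.
The chord tones are B, D, G, giving G major.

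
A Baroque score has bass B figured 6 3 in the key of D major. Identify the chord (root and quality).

G major

The figures 6 3 indicate a triad in first inversion.
In first inversion the root lies a sixth above the bass: a sixth above B in D major is G.
The chord tones are B, D, G, giving G major.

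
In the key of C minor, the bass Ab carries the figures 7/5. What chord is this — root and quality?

The figures 7/5 indicate a seventh chord in root position.
In root position the bass is the root, so the root is Ab.
The chord tones are Ab, C, Eb, G, giving Ab major seventh.

Ab major seventh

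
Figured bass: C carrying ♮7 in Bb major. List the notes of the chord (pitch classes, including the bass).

C, Eb, G, B

The written figures ♮7 are shorthand for 7/5/3: the 5/3 are implied.
A third above C in this key is Eb.
A fifth above C in this key is G.
A seventh above C in this key is Bb, made natural (B) by the ♮ figure.
Together with the bass C, this spells C minor-major seventh in root position.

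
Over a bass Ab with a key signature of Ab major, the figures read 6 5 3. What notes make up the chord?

Ab, C, Eb, F

A third above Ab in this key is C.
A fifth above Ab in this key is Eb.
A sixth above Ab in this key is F.
Together with the bass Ab, this spells F minor seventh in first inversion.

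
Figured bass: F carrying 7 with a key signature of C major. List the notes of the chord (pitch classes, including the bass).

The written figures 7 are shorthand for 7/5/3: the 5/3 are implied.
A third above F in this key is A.
A fifth above F in this key is C.
A seventh above F in this key is E.
Together with the bass F, this spells F major seventh in root position.

F, A, C, E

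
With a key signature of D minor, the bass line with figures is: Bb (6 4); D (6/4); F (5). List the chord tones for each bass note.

Bb (6/4): Bb, E, G.
D (6/4): D, G, Bb.
F (5/3): F, A, C.

Bb, E, G | D, G, Bb | F, A, C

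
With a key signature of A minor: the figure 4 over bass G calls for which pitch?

C

Counting 3 letter steps above G lands on C; in A minor, that letter is C.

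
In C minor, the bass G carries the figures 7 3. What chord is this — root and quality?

G minor seventh

The figures 7 3 indicate a seventh chord in root position.
In root position the bass is the root, so the root is G.
The chord tones are G, Bb, D, F, giving G minor seventh.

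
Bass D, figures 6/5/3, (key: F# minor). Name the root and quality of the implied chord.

B minor seventh

The figures 6/5/3 indicate a seventh chord in first inversion.
In first inversion the root lies a sixth above the bass: a sixth above D in F# minor is B.
The chord tones are D, F#, A, B, giving B minor seventh.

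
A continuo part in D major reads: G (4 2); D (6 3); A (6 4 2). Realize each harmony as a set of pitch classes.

G, A, C#, E | D, F#, B | A, B, D, F#

G (6/4/2): G, A, C#, E.
D (6/3): D, F#, B.
A (6/4/2): A, B, D, F#.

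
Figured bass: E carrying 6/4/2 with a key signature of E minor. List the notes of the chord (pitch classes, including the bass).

E, F#, A, C

A second above E in this key is F#.
A fourth above E in this key is A.
A sixth above E in this key is C.
Together with the bass E, this spells F# half-diminished seventh in third inversion.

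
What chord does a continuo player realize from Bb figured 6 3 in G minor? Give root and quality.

The figures 6 3 indicate a triad in first inversion.
In first inversion the root lies a sixth above the bass: a sixth above Bb in G minor is G.
The chord tones are Bb, D, G, giving G minor.

G minor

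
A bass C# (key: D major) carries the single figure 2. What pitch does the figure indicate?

Counting 1 letter step above C# lands on D; in D major, that letter is D.

D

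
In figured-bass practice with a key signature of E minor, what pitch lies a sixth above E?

C

Counting 5 letter steps above E lands on C; in E minor, that letter is C.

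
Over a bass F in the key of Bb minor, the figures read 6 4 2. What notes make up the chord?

F, Gb, Bb, Db

A second above F in this key is Gb.
A fourth above F in this key is Bb.
A sixth above F in this key is Db.
Together with the bass F, this spells Gb major seventh in third inversion.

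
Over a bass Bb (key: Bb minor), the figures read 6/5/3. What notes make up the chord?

A third above Bb in this key is Db.
A fifth above Bb in this key is F.
A sixth above Bb in this key is Gb.
Together with the bass Bb, this spells Gb major seventh in first inversion.

Bb, Db, F, Gb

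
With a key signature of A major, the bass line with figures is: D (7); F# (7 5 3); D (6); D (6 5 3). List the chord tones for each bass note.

D (7/5/3): D, F#, A, C#.
F# (7/5/3): F#, A, C#, E.
D (6/3): D, F#, B.
D (6/5/3): D, F#, A, B.

D, F#, A, C# | F#, A, C#, E | D, F#, B | D, F#, A, B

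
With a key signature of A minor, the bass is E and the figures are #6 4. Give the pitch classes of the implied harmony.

E, A, C#

A fourth above E in this key is A.
A sixth above E in this key is C, raised to C# by the sharp.
Together with the bass E, this spells A major in second inversion.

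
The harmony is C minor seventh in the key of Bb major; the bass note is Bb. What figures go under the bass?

Bb is the seventh of C minor seventh, so the chord is in third inversion.
A seventh chord in third inversion is figured 6/4/2, conventionally abbreviated 4/2.

4/2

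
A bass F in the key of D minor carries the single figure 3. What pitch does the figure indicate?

Counting 2 letter steps above F lands on A; in D minor, that letter is A.

A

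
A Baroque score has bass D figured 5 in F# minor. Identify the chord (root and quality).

The figures 5 indicate a triad in root position.
In root position the bass is the root, so the root is D.
The chord tones are D, F#, A, giving D major.

D major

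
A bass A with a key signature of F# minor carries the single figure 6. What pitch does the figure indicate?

Counting 5 letter steps above A lands on F; in F# minor, that letter is F#.

F#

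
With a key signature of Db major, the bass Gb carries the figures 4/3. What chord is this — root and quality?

C half-diminished seventh

The figures 4/3 indicate a seventh chord in second inversion.
In second inversion the root lies a fourth above the bass: a fourth above Gb in Db major is C.
The chord tones are Gb, Bb, C, Eb, giving C half-diminished seventh.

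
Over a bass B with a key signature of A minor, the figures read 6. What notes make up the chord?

B, D, G

The written figures 6 are shorthand for 6/3: the 3 is implied.
A third above B in this key is D.
A sixth above B in this key is G.
Together with the bass B, this spells G major in first inversion.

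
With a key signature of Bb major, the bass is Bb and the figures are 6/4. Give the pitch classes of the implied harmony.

Bb, Eb, G

A fourth above Bb in this key is Eb.
A sixth above Bb in this key is G.
Together with the bass Bb, this spells Eb major in second inversion.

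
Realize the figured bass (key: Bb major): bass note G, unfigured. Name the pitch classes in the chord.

An unfigured bass implies 5/3.
A third above G in this key is Bb.
A fifth above G in this key is D.
Together with the bass G, this spells G minor in root position.

G, Bb, D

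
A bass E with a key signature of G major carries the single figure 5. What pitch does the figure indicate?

Counting 4 letter steps above E lands on B; in G major, that letter is B.

B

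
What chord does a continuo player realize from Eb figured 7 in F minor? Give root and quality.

The figures 7 indicate a seventh chord in root position.
In root position the bass is the root, so the root is Eb.
The chord tones are Eb, G, Bb, Db, giving Eb dominant seventh.

Eb dominant seventh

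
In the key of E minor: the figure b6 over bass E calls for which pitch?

Cb

Counting 5 letter steps above E lands on C; in E minor, that letter is C.
The b6 figure lowers it a semitone, giving Cb.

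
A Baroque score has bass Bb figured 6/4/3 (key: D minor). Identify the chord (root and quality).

E half-diminished seventh

The figures 6/4/3 indicate a seventh chord in second inversion.
In second inversion the root lies a fourth above the bass: a fourth above Bb in D minor is E.
The chord tones are Bb, D, E, G, giving E half-diminished seventh.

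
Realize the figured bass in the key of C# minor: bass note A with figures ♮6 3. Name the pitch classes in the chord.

A third above A in this key is C#.
A sixth above A in this key is F#, made natural (F) by the ♮ figure.
Together with the bass A, this spells F augmented in first inversion.

A, C#, F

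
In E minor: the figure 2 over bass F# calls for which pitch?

Counting 1 letter step above F# lands on G; in E minor, that letter is G.

G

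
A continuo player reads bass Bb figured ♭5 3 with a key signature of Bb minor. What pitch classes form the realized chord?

Bb, Db, Fb

A third above Bb in this key is Db.
A fifth above Bb in this key is F, lowered to Fb by the flat.
Together with the bass Bb, this spells Bb diminished in root position.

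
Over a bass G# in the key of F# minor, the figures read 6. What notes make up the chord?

G#, B, E

The written figures 6 are shorthand for 6/3: the 3 is implied.
A third above G# in this key is B.
A sixth above G# in this key is E.
Together with the bass G#, this spells E major in first inversion.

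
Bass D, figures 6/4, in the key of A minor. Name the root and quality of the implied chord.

The figures 6/4 indicate a triad in second inversion.
In second inversion the root lies a fourth above the bass: a fourth above D in A minor is G.
The chord tones are D, G, B, giving G major.

G major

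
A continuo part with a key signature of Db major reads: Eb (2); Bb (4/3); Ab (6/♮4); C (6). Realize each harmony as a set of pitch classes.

Eb, F, Ab, C | Bb, Db, Eb, Gb | Ab, D, F | C, Eb, Ab

Eb (6/4/2): Eb, F, Ab, C.
Bb (6/4/3): Bb, Db, Eb, Gb.
Ab (6/♮4): Ab, D, F.
C (6/3): C, Eb, Ab.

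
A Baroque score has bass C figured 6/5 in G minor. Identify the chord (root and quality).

A half-diminished seventh

The figures 6/5 indicate a seventh chord in first inversion.
In first inversion the root lies a sixth above the bass: a sixth above C in G minor is A.
The chord tones are C, Eb, G, A, giving A half-diminished seventh.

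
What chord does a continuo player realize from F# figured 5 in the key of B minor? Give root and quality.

F# minor

The figures 5 indicate a triad in root position.
In root position the bass is the root, so the root is F#.
The chord tones are F#, A, C#, giving F# minor.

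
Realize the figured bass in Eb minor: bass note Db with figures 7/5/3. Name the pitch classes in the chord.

Db, F, Ab, Cb

A third above Db in this key is F.
A fifth above Db in this key is Ab.
A seventh above Db in this key is Cb.
Together with the bass Db, this spells Db dominant seventh in root position.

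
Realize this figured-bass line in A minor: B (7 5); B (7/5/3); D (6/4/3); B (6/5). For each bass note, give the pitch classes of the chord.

B, D, F, A | B, D, F, A | D, F, G, B | B, D, F, G

B (7/5/3): B, D, F, A.
B (7/5/3): B, D, F, A.
D (6/4/3): D, F, G, B.
B (6/5/3): B, D, F, G.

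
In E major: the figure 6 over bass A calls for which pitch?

F#

Counting 5 letter steps above A lands on F; in E major, that letter is F#.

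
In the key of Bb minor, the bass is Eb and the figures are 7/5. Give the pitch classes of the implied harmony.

The written figures 7/5 are shorthand for 7/5/3: the 3 is implied.
A third above Eb in this key is Gb.
A fifth above Eb in this key is Bb.
A seventh above Eb in this key is Db.
Together with the bass Eb, this spells Eb minor seventh in root position.

Eb, Gb, Bb, Db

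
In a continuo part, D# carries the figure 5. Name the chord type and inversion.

5 is shorthand for 5/3.
Intervals of 5/3 above the bass form a triad; the bass is the root, so this is root position.

triad, root position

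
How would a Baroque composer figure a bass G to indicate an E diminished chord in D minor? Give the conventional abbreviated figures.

G is the third of E diminished, so the chord is in first inversion.
A triad in first inversion is figured 6/3, conventionally abbreviated 6.

6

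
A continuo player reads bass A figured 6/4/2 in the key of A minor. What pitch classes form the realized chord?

A second above A in this key is B.
A fourth above A in this key is D.
A sixth above A in this key is F.
Together with the bass A, this spells B half-diminished seventh in third inversion.

A, B, D, F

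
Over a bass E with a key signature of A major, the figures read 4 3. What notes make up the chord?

The written figures 4 3 are shorthand for 6/4/3: the 6 is implied.
A third above E in this key is G#.
A fourth above E in this key is A.
A sixth above E in this key is C#.
Together with the bass E, this spells A major seventh in second inversion.

E, G#, A, C#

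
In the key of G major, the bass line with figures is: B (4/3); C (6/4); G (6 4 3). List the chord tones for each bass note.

B (6/4/3): B, D, E, G.
C (6/4): C, F#, A.
G (6/4/3): G, B, C, E.

B, D, E, G | C, F#, A | G, B, C, E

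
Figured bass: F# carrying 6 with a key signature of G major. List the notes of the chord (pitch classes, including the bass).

F#, A, D

The written figures 6 are shorthand for 6/3: the 3 is implied.
A third above F# in this key is A.
A sixth above F# in this key is D.
Together with the bass F#, this spells D major in first inversion.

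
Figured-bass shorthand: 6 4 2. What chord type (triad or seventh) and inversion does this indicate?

Intervals of 6/4/2 above the bass form a seventh chord; the bass is the seventh, so this is third inversion.

seventh chord, third inversion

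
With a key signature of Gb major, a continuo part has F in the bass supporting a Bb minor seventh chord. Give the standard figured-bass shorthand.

4/3

F is the fifth of Bb minor seventh, so the chord is in second inversion.
A seventh chord in second inversion is figured 6/4/3, conventionally abbreviated 4/3.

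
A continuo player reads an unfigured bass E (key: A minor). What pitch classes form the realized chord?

E, G, B

An unfigured bass implies 5/3.
A third above E in this key is G.
A fifth above E in this key is B.
Together with the bass E, this spells E minor in root position.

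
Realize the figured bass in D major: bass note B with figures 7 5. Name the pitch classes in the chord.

The written figures 7 5 are shorthand for 7/5/3: the 3 is implied.
A third above B in this key is D.
A fifth above B in this key is F#.
A seventh above B in this key is A.
Together with the bass B, this spells B minor seventh in root position.

B, D, F#, A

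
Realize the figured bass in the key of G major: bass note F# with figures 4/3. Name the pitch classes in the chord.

The written figures 4/3 are shorthand for 6/4/3: the 6 is implied.
A third above F# in this key is A.
A fourth above F# in this key is B.
A sixth above F# in this key is D.
Together with the bass F#, this spells B minor seventh in second inversion.

F#, A, B, D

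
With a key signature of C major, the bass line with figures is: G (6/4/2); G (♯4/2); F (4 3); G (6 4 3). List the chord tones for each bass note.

G, A, C, E | G, A, C#, E | F, A, B, D | G, B, C, E

G (6/4/2): G, A, C, E.
G (6/#4/2): G, A, C#, E.
F (6/4/3): F, A, B, D.
G (6/4/3): G, B, C, E.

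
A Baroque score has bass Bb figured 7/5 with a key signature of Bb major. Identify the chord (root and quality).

The figures 7/5 indicate a seventh chord in root position.
In root position the bass is the root, so the root is Bb.
The chord tones are Bb, D, F, A, giving Bb major seventh.

Bb major seventh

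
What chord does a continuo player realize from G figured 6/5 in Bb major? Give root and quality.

Eb major seventh

The figures 6/5 indicate a seventh chord in first inversion.
In first inversion the root lies a sixth above the bass: a sixth above G in Bb major is Eb.
The chord tones are G, Bb, D, Eb, giving Eb major seventh.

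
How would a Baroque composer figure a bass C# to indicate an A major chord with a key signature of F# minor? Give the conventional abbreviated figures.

6

C# is the third of A major, so the chord is in first inversion.
A triad in first inversion is figured 6/3, conventionally abbreviated 6.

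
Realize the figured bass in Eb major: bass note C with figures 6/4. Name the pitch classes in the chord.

A fourth above C in this key is F.
A sixth above C in this key is Ab.
Together with the bass C, this spells F minor in second inversion.

C, F, Ab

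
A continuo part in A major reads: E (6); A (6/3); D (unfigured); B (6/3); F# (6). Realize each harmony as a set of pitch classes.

E (6/3): E, G#, C#.
A (6/3): A, C#, F#.
D (5/3): D, F#, A.
B (6/3): B, D, G#.
F# (6/3): F#, A, D.

E, G#, C# | A, C#, F# | D, F#, A | B, D, G# | F#, A, D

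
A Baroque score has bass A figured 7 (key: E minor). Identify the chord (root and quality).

A minor seventh

The figures 7 indicate a seventh chord in root position.
In root position the bass is the root, so the root is A.
The chord tones are A, C, E, G, giving A minor seventh.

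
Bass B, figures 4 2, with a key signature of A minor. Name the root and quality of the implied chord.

The figures 4 2 indicate a seventh chord in third inversion.
In third inversion the root lies a second above the bass: a second above B in A minor is C.
The chord tones are B, C, E, G, giving C major seventh.

C major seventh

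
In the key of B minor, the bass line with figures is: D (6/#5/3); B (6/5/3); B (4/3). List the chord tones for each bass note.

D, F#, A#, B | B, D, F#, G | B, D, E, G

D (6/#5/3): D, F#, A#, B.
B (6/5/3): B, D, F#, G.
B (6/4/3): B, D, E, G.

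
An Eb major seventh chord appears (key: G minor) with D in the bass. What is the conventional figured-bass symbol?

4/2

D is the seventh of Eb major seventh, so the chord is in third inversion.
A seventh chord in third inversion is figured 6/4/2, conventionally abbreviated 4/2.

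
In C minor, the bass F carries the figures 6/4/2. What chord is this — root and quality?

The figures 6/4/2 indicate a seventh chord in third inversion.
In third inversion the root lies a second above the bass: a second above F in C minor is G.
The chord tones are F, G, Bb, D, giving G minor seventh.

G minor seventh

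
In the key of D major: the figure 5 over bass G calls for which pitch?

D

Counting 4 letter steps above G lands on D; in D major, that letter is D.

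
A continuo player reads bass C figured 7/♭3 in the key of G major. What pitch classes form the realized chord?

The written figures 7/♭3 are shorthand for 7/5/3: the 5 is implied.
A third above C in this key is E, lowered to Eb by the flat.
A fifth above C in this key is G.
A seventh above C in this key is B.
Together with the bass C, this spells C minor-major seventh in root position.

C, Eb, G, B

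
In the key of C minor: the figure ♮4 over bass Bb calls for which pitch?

Counting 3 letter steps above Bb lands on E; in C minor, that letter is Eb.
The ♮4 figure makes it natural, giving E.

E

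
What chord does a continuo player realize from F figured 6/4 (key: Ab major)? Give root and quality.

Bb minor

The figures 6/4 indicate a triad in second inversion.
In second inversion the root lies a fourth above the bass: a fourth above F in Ab major is Bb.
The chord tones are F, Bb, Db, giving Bb minor.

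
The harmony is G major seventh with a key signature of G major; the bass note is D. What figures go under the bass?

4/3

D is the fifth of G major seventh, so the chord is in second inversion.
A seventh chord in second inversion is figured 6/4/3, conventionally abbreviated 4/3.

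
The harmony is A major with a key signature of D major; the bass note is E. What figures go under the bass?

6/4

E is the fifth of A major, so the chord is in second inversion.
A triad in second inversion is figured 6/4, conventionally abbreviated 6/4.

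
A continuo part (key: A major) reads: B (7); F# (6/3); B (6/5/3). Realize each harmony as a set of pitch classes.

B, D, F#, A | F#, A, D | B, D, F#, G#

B (7/5/3): B, D, F#, A.
F# (6/3): F#, A, D.
B (6/5/3): B, D, F#, G#.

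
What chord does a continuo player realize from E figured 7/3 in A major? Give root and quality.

The figures 7/3 indicate a seventh chord in root position.
In root position the bass is the root, so the root is E.
The chord tones are E, G#, B, D, giving E dominant seventh.

E dominant seventh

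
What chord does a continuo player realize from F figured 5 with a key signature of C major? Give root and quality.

The figures 5 indicate a triad in root position.
In root position the bass is the root, so the root is F.
The chord tones are F, A, C, giving F major.

F major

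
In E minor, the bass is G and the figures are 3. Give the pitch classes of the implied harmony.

G, B, D

The written figures 3 are shorthand for 5/3: the 5 is implied.
A third above G in this key is B.
A fifth above G in this key is D.
Together with the bass G, this spells G major in root position.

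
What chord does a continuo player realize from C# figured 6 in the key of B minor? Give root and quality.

The figures 6 indicate a triad in first inversion.
In first inversion the root lies a sixth above the bass: a sixth above C# in B minor is A.
The chord tones are C#, E, A, giving A major.

A major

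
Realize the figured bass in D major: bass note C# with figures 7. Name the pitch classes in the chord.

The written figures 7 are shorthand for 7/5/3: the 5/3 are implied.
A third above C# in this key is E.
A fifth above C# in this key is G.
A seventh above C# in this key is B.
Together with the bass C#, this spells C# half-diminished seventh in root position.

C#, E, G, B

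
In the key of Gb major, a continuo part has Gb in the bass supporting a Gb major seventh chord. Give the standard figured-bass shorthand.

7

Gb is the root of Gb major seventh, so the chord is in root position.
A seventh chord in root position is figured 7/5/3, conventionally abbreviated 7.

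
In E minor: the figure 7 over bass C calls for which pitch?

Counting 6 letter steps above C lands on B; in E minor, that letter is B.

B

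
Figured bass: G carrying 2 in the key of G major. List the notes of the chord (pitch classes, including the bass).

G, A, C, E

The written figures 2 are shorthand for 6/4/2: the 6/4 are implied.
A second above G in this key is A.
A fourth above G in this key is C.
A sixth above G in this key is E.
Together with the bass G, this spells A minor seventh in third inversion.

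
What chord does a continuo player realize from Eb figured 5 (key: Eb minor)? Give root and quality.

The figures 5 indicate a triad in root position.
In root position the bass is the root, so the root is Eb.
The chord tones are Eb, Gb, Bb, giving Eb minor.

Eb minor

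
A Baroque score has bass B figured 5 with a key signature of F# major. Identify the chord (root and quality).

The figures 5 indicate a triad in root position.
In root position the bass is the root, so the root is B.
The chord tones are B, D#, F#, giving B major.

B major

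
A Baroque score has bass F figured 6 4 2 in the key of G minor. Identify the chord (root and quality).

The figures 6 4 2 indicate a seventh chord in third inversion.
In third inversion the root lies a second above the bass: a second above F in G minor is G.
The chord tones are F, G, Bb, D, giving G minor seventh.

G minor seventh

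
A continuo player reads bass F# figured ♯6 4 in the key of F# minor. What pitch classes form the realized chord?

F#, B, D#

A fourth above F# in this key is B.
A sixth above F# in this key is D, raised to D# by the sharp.
Together with the bass F#, this spells B major in second inversion.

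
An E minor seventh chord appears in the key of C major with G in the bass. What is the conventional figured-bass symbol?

G is the third of E minor seventh, so the chord is in first inversion.
A seventh chord in first inversion is figured 6/5/3, conventionally abbreviated 6/5.

6/5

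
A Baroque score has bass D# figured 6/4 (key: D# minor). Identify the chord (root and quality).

The figures 6/4 indicate a triad in second inversion.
In second inversion the root lies a fourth above the bass: a fourth above D# in D# minor is G#.
The chord tones are D#, G#, B, giving G# minor.

G# minor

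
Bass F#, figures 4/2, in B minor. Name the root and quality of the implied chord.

G major seventh

The figures 4/2 indicate a seventh chord in third inversion.
In third inversion the root lies a second above the bass: a second above F# in B minor is G.
The chord tones are F#, G, B, D, giving G major seventh.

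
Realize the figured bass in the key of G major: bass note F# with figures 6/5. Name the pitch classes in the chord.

The written figures 6/5 are shorthand for 6/5/3: the 3 is implied.
A third above F# in this key is A.
A fifth above F# in this key is C.
A sixth above F# in this key is D.
Together with the bass F#, this spells D dominant seventh in first inversion.

F#, A, C, D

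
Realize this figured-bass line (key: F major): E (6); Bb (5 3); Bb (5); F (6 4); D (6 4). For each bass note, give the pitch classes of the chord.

E, G, C | Bb, D, F | Bb, D, F | F, Bb, D | D, G, Bb

E (6/3): E, G, C.
Bb (5/3): Bb, D, F.
Bb (5/3): Bb, D, F.
F (6/4): F, Bb, D.
D (6/4): D, G, Bb.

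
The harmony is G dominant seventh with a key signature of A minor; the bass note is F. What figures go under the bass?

F is the seventh of G dominant seventh, so the chord is in third inversion.
A seventh chord in third inversion is figured 6/4/2, conventionally abbreviated 4/2.

4/2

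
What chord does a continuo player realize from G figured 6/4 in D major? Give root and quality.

The figures 6/4 indicate a triad in second inversion.
In second inversion the root lies a fourth above the bass: a fourth above G in D major is C#.
The chord tones are G, C#, E, giving C# diminished.

C# diminished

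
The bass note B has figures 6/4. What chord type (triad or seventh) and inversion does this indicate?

triad, second inversion

Intervals of 6/4 above the bass form a triad; the bass is the fifth, so this is second inversion.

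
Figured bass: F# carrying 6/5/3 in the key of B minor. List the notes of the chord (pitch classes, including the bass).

A third above F# in this key is A.
A fifth above F# in this key is C#.
A sixth above F# in this key is D.
Together with the bass F#, this spells D major seventh in first inversion.

F#, A, C#, D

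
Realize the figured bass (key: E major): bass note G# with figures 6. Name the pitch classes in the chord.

The written figures 6 are shorthand for 6/3: the 3 is implied.
A third above G# in this key is B.
A sixth above G# in this key is E.
Together with the bass G#, this spells E major in first inversion.

G#, B, E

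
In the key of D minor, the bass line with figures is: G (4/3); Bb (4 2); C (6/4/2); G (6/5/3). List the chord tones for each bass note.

G (6/4/3): G, Bb, C, E.
Bb (6/4/2): Bb, C, E, G.
C (6/4/2): C, D, F, A.
G (6/5/3): G, Bb, D, E.

G, Bb, C, E | Bb, C, E, G | C, D, F, A | G, Bb, D, E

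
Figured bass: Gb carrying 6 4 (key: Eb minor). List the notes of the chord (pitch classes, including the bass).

A fourth above Gb in this key is Cb.
A sixth above Gb in this key is Eb.
Together with the bass Gb, this spells Cb major in second inversion.

Gb, Cb, Eb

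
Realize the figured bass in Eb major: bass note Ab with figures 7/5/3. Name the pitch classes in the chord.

A third above Ab in this key is C.
A fifth above Ab in this key is Eb.
A seventh above Ab in this key is G.
Together with the bass Ab, this spells Ab major seventh in root position.

Ab, C, Eb, G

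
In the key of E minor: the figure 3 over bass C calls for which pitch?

Counting 2 letter steps above C lands on E; in E minor, that letter is E.

E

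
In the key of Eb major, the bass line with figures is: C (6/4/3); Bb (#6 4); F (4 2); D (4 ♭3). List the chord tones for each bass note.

C (6/4/3): C, Eb, F, Ab.
Bb (#6/4): Bb, Eb, G#.
F (6/4/2): F, G, Bb, D.
D (6/4/b3): D, Fb, G, Bb.

C, Eb, F, Ab | Bb, Eb, G# | F, G, Bb, D | D, Fb, G, Bb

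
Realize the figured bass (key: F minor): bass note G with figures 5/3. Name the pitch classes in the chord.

G, Bb, Db

A third above G in this key is Bb.
A fifth above G in this key is Db.
Together with the bass G, this spells G diminished in root position.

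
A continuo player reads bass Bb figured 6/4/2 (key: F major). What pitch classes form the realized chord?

A second above Bb in this key is C.
A fourth above Bb in this key is E.
A sixth above Bb in this key is G.
Together with the bass Bb, this spells C dominant seventh in third inversion.

Bb, C, E, G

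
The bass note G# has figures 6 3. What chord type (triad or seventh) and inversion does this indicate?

triad, first inversion

Intervals of 6/3 above the bass form a triad; the bass is the third, so this is first inversion.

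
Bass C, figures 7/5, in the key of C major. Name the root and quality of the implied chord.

C major seventh

The figures 7/5 indicate a seventh chord in root position.
In root position the bass is the root, so the root is C.
The chord tones are C, E, G, B, giving C major seventh.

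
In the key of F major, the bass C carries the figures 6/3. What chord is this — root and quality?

The figures 6/3 indicate a triad in first inversion.
In first inversion the root lies a sixth above the bass: a sixth above C in F major is A.
The chord tones are C, E, A, giving A minor.

A minor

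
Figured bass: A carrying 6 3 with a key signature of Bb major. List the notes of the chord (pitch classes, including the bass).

A third above A in this key is C.
A sixth above A in this key is F.
Together with the bass A, this spells F major in first inversion.

A, C, F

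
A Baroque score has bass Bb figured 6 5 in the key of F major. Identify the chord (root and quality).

G minor seventh

The figures 6 5 indicate a seventh chord in first inversion.
In first inversion the root lies a sixth above the bass: a sixth above Bb in F major is G.
The chord tones are Bb, D, F, G, giving G minor seventh.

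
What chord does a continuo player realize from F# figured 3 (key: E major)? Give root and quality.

F# minor

The figures 3 indicate a triad in root position.
In root position the bass is the root, so the root is F#.
The chord tones are F#, A, C#, giving F# minor.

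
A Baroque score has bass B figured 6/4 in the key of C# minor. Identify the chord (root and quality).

E major

The figures 6/4 indicate a triad in second inversion.
In second inversion the root lies a fourth above the bass: a fourth above B in C# minor is E.
The chord tones are B, E, G#, giving E major.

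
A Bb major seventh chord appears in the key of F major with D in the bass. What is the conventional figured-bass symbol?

6/5

D is the third of Bb major seventh, so the chord is in first inversion.
A seventh chord in first inversion is figured 6/5/3, conventionally abbreviated 6/5.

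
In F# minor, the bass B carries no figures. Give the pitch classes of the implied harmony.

An unfigured bass implies 5/3.
A third above B in this key is D.
A fifth above B in this key is F#.
Together with the bass B, this spells B minor in root position.

B, D, F#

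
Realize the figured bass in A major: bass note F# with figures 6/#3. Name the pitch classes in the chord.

A third above F# in this key is A, raised to A# by the sharp.
A sixth above F# in this key is D.
Together with the bass F#, this spells D augmented in first inversion.

F#, A#, D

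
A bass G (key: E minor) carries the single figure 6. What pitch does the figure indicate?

Counting 5 letter steps above G lands on E; in E minor, that letter is E.

E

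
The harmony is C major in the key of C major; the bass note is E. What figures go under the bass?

E is the third of C major, so the chord is in first inversion.
A triad in first inversion is figured 6/3, conventionally abbreviated 6.

6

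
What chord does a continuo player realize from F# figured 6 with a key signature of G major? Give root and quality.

The figures 6 indicate a triad in first inversion.
In first inversion the root lies a sixth above the bass: a sixth above F# in G major is D.
The chord tones are F#, A, D, giving D major.

D major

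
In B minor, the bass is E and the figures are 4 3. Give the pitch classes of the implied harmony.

E, G, A, C#

The written figures 4 3 are shorthand for 6/4/3: the 6 is implied.
A third above E in this key is G.
A fourth above E in this key is A.
A sixth above E in this key is C#.
Together with the bass E, this spells A dominant seventh in second inversion.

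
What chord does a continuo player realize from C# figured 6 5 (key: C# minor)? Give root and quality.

A major seventh

The figures 6 5 indicate a seventh chord in first inversion.
In first inversion the root lies a sixth above the bass: a sixth above C# in C# minor is A.
The chord tones are C#, E, G#, A, giving A major seventh.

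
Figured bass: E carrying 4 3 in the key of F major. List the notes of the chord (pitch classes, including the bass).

E, G, A, C

The written figures 4 3 are shorthand for 6/4/3: the 6 is implied.
A third above E in this key is G.
A fourth above E in this key is A.
A sixth above E in this key is C.
Together with the bass E, this spells A minor seventh in second inversion.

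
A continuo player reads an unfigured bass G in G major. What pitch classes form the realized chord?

G, B, D

An unfigured bass implies 5/3.
A third above G in this key is B.
A fifth above G in this key is D.
Together with the bass G, this spells G major in root position.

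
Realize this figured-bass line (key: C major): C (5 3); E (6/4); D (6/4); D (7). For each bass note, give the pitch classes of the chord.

C (5/3): C, E, G.
E (6/4): E, A, C.
D (6/4): D, G, B.
D (7/5/3): D, F, A, C.

C, E, G | E, A, C | D, G, B | D, F, A, C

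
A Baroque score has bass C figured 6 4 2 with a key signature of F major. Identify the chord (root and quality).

The figures 6 4 2 indicate a seventh chord in third inversion.
In third inversion the root lies a second above the bass: a second above C in F major is D.
The chord tones are C, D, F, A, giving D minor seventh.

D minor seventh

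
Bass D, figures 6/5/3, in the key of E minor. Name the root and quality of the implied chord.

B minor seventh

The figures 6/5/3 indicate a seventh chord in first inversion.
In first inversion the root lies a sixth above the bass: a sixth above D in E minor is B.
The chord tones are D, F#, A, B, giving B minor seventh.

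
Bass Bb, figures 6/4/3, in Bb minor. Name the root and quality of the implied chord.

Eb minor seventh

The figures 6/4/3 indicate a seventh chord in second inversion.
In second inversion the root lies a fourth above the bass: a fourth above Bb in Bb minor is Eb.
The chord tones are Bb, Db, Eb, Gb, giving Eb minor seventh.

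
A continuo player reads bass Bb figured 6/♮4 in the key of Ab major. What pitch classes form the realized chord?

A fourth above Bb in this key is Eb, made natural (E) by the ♮ figure.
A sixth above Bb in this key is G.
Together with the bass Bb, this spells E diminished in second inversion.

Bb, E, G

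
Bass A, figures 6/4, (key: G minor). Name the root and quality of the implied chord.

D minor

The figures 6/4 indicate a triad in second inversion.
In second inversion the root lies a fourth above the bass: a fourth above A in G minor is D.
The chord tones are A, D, F, giving D minor.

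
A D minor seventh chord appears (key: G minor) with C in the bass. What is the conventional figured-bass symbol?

4/2

C is the seventh of D minor seventh, so the chord is in third inversion.
A seventh chord in third inversion is figured 6/4/2, conventionally abbreviated 4/2.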